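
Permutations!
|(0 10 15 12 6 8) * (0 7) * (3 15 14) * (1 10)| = 10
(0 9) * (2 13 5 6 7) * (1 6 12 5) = (0 9)(1 6 7 2 13)(5 12) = [9, 6, 13, 3, 4, 12, 7, 2, 8, 0, 10, 11, 5, 1]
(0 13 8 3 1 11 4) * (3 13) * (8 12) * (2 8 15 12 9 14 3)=(0 2 8 13 9 14 3 1 11 4)(12 15)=[2, 11, 8, 1, 0, 5, 6, 7, 13, 14, 10, 4, 15, 9, 3, 12]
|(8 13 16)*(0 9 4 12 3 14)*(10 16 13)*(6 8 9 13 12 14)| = 11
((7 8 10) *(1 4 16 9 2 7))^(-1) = ((1 4 16 9 2 7 8 10))^(-1) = (1 10 8 7 2 9 16 4)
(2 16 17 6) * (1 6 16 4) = (1 6 2 4)(16 17) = [0, 6, 4, 3, 1, 5, 2, 7, 8, 9, 10, 11, 12, 13, 14, 15, 17, 16]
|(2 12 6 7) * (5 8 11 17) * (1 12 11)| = 9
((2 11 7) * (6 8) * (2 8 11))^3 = (6 8 7 11)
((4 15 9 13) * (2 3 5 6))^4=(15)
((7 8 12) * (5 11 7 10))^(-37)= ((5 11 7 8 12 10))^(-37)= (5 10 12 8 7 11)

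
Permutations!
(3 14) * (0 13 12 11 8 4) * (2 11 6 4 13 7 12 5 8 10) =[7, 1, 11, 14, 0, 8, 4, 12, 13, 9, 2, 10, 6, 5, 3] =(0 7 12 6 4)(2 11 10)(3 14)(5 8 13)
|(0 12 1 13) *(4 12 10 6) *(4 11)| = 8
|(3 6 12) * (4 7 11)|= |(3 6 12)(4 7 11)|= 3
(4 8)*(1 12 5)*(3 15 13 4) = (1 12 5)(3 15 13 4 8) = [0, 12, 2, 15, 8, 1, 6, 7, 3, 9, 10, 11, 5, 4, 14, 13]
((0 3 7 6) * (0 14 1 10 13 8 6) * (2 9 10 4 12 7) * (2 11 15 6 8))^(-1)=(0 7 12 4 1 14 6 15 11 3)(2 13 10 9)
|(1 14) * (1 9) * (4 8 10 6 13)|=15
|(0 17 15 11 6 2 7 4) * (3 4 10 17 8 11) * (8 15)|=28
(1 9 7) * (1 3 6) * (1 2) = (1 9 7 3 6 2) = [0, 9, 1, 6, 4, 5, 2, 3, 8, 7]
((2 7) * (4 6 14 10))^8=(14)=((2 7)(4 6 14 10))^8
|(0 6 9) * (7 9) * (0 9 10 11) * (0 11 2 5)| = |(11)(0 6 7 10 2 5)| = 6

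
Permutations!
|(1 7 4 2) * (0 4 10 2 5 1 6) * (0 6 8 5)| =6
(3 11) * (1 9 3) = (1 9 3 11) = [0, 9, 2, 11, 4, 5, 6, 7, 8, 3, 10, 1]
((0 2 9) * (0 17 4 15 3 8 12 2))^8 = ((2 9 17 4 15 3 8 12))^8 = (17)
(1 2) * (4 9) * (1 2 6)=(1 6)(4 9)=[0, 6, 2, 3, 9, 5, 1, 7, 8, 4]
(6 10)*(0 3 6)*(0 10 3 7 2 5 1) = (10)(0 7 2 5 1)(3 6) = [7, 0, 5, 6, 4, 1, 3, 2, 8, 9, 10]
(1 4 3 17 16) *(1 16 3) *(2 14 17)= (1 4)(2 14 17 3)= [0, 4, 14, 2, 1, 5, 6, 7, 8, 9, 10, 11, 12, 13, 17, 15, 16, 3]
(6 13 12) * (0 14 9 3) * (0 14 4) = (0 4)(3 14 9)(6 13 12) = [4, 1, 2, 14, 0, 5, 13, 7, 8, 3, 10, 11, 6, 12, 9]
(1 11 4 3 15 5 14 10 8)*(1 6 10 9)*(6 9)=(1 11 4 3 15 5 14 6 10 8 9)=[0, 11, 2, 15, 3, 14, 10, 7, 9, 1, 8, 4, 12, 13, 6, 5]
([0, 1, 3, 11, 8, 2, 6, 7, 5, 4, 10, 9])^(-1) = [0, 1, 5, 2, 9, 8, 6, 7, 4, 11, 10, 3]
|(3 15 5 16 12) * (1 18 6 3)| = |(1 18 6 3 15 5 16 12)| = 8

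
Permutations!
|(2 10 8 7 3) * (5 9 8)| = |(2 10 5 9 8 7 3)| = 7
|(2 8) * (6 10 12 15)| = |(2 8)(6 10 12 15)| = 4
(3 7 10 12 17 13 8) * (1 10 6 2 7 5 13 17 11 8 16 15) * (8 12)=(17)(1 10 8 3 5 13 16 15)(2 7 6)(11 12)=[0, 10, 7, 5, 4, 13, 2, 6, 3, 9, 8, 12, 11, 16, 14, 1, 15, 17]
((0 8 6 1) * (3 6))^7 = ((0 8 3 6 1))^7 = (0 3 1 8 6)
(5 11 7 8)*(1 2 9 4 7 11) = (11)(1 2 9 4 7 8 5) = [0, 2, 9, 3, 7, 1, 6, 8, 5, 4, 10, 11]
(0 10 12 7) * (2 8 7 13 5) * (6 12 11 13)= [10, 1, 8, 3, 4, 2, 12, 0, 7, 9, 11, 13, 6, 5]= (0 10 11 13 5 2 8 7)(6 12)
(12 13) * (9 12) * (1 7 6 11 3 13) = (1 7 6 11 3 13 9 12) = [0, 7, 2, 13, 4, 5, 11, 6, 8, 12, 10, 3, 1, 9]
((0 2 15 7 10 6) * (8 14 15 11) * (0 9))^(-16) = ((0 2 11 8 14 15 7 10 6 9))^(-16) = (0 14 6 11 7)(2 15 9 8 10)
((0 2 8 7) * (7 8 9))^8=((0 2 9 7))^8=(9)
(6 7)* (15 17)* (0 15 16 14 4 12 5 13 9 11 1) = [15, 0, 2, 3, 12, 13, 7, 6, 8, 11, 10, 1, 5, 9, 4, 17, 14, 16] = (0 15 17 16 14 4 12 5 13 9 11 1)(6 7)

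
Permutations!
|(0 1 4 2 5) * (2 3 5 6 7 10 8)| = |(0 1 4 3 5)(2 6 7 10 8)| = 5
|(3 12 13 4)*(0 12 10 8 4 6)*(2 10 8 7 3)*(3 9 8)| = 12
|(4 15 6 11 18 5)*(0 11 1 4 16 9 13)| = 28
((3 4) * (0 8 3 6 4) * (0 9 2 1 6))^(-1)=(0 4 6 1 2 9 3 8)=((0 8 3 9 2 1 6 4))^(-1)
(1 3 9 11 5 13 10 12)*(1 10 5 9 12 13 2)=(1 3 12 10 13 5 2)(9 11)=[0, 3, 1, 12, 4, 2, 6, 7, 8, 11, 13, 9, 10, 5]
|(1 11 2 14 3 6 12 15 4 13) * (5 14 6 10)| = 8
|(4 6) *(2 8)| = 2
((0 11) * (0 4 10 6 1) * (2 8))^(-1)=((0 11 4 10 6 1)(2 8))^(-1)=(0 1 6 10 4 11)(2 8)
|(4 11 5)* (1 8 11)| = |(1 8 11 5 4)| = 5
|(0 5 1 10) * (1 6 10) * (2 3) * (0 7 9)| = |(0 5 6 10 7 9)(2 3)| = 6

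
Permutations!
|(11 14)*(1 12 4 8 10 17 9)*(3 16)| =|(1 12 4 8 10 17 9)(3 16)(11 14)| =14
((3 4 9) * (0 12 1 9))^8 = (0 1 3)(4 12 9)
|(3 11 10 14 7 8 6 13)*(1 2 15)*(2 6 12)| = 12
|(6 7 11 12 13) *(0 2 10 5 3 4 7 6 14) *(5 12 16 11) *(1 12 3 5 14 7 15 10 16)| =|(0 2 16 11 1 12 13 7 14)(3 4 15 10)| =36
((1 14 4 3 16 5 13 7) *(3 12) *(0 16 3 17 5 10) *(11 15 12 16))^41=((0 11 15 12 17 5 13 7 1 14 4 16 10))^41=(0 15 17 13 1 4 10 11 12 5 7 14 16)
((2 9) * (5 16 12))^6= ((2 9)(5 16 12))^6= (16)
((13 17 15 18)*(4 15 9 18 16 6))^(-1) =(4 6 16 15)(9 17 13 18)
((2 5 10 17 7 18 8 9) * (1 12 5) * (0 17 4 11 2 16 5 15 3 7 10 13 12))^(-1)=(0 1 2 11 4 10 17)(3 15 12 13 5 16 9 8 18 7)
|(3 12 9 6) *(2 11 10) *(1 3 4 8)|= |(1 3 12 9 6 4 8)(2 11 10)|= 21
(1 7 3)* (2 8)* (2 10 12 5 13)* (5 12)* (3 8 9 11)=(1 7 8 10 5 13 2 9 11 3)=[0, 7, 9, 1, 4, 13, 6, 8, 10, 11, 5, 3, 12, 2]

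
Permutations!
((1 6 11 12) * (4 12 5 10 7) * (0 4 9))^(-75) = ((0 4 12 1 6 11 5 10 7 9))^(-75) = (0 11)(1 7)(4 5)(6 9)(10 12)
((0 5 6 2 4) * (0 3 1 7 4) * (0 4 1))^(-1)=((0 5 6 2 4 3)(1 7))^(-1)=(0 3 4 2 6 5)(1 7)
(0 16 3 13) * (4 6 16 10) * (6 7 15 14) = (0 10 4 7 15 14 6 16 3 13) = [10, 1, 2, 13, 7, 5, 16, 15, 8, 9, 4, 11, 12, 0, 6, 14, 3]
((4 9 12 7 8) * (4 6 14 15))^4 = ((4 9 12 7 8 6 14 15))^4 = (4 8)(6 9)(7 15)(12 14)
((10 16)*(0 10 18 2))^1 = (0 10 16 18 2)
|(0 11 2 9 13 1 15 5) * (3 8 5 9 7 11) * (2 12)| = 4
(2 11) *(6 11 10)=(2 10 6 11)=[0, 1, 10, 3, 4, 5, 11, 7, 8, 9, 6, 2]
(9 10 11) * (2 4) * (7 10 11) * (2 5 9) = [0, 1, 4, 3, 5, 9, 6, 10, 8, 11, 7, 2] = (2 4 5 9 11)(7 10)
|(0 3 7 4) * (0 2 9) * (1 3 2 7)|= 6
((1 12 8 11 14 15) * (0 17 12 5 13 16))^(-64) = ((0 17 12 8 11 14 15 1 5 13 16))^(-64) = (0 12 11 15 5 16 17 8 14 1 13)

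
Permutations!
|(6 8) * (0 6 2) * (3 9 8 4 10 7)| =9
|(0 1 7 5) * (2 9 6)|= 12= |(0 1 7 5)(2 9 6)|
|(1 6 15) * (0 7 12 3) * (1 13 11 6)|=|(0 7 12 3)(6 15 13 11)|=4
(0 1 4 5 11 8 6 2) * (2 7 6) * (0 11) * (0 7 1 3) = [3, 4, 11, 0, 5, 7, 1, 6, 2, 9, 10, 8] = (0 3)(1 4 5 7 6)(2 11 8)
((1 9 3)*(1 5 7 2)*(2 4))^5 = ((1 9 3 5 7 4 2))^5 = (1 4 5 9 2 7 3)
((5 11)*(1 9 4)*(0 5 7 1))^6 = (0 4 9 1 7 11 5)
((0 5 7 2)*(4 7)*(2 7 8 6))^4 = (0 6 4)(2 8 5)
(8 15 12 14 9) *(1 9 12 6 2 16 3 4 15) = (1 9 8)(2 16 3 4 15 6)(12 14) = [0, 9, 16, 4, 15, 5, 2, 7, 1, 8, 10, 11, 14, 13, 12, 6, 3]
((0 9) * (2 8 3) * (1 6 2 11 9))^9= (0 1 6 2 8 3 11 9)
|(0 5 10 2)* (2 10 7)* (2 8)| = 5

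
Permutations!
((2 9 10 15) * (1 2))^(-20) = ((1 2 9 10 15))^(-20) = (15)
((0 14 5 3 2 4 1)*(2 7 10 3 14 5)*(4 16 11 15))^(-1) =(0 1 4 15 11 16 2 14 5)(3 10 7)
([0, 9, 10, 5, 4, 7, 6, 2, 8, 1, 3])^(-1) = [0, 9, 7, 10, 4, 3, 6, 5, 8, 1, 2]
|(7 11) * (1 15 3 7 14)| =|(1 15 3 7 11 14)| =6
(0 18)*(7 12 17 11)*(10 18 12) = (0 12 17 11 7 10 18) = [12, 1, 2, 3, 4, 5, 6, 10, 8, 9, 18, 7, 17, 13, 14, 15, 16, 11, 0]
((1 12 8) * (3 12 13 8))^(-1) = (1 8 13)(3 12)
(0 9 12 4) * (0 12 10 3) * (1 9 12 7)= (0 12 4 7 1 9 10 3)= [12, 9, 2, 0, 7, 5, 6, 1, 8, 10, 3, 11, 4]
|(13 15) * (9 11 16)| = 6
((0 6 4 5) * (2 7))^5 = (0 6 4 5)(2 7)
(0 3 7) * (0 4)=(0 3 7 4)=[3, 1, 2, 7, 0, 5, 6, 4]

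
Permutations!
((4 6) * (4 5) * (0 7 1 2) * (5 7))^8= ((0 5 4 6 7 1 2))^8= (0 5 4 6 7 1 2)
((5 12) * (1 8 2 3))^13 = (1 8 2 3)(5 12)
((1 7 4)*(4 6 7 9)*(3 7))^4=((1 9 4)(3 7 6))^4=(1 9 4)(3 7 6)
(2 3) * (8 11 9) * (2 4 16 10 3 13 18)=(2 13 18)(3 4 16 10)(8 11 9)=[0, 1, 13, 4, 16, 5, 6, 7, 11, 8, 3, 9, 12, 18, 14, 15, 10, 17, 2]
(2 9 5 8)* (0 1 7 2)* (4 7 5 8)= (0 1 5 4 7 2 9 8)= [1, 5, 9, 3, 7, 4, 6, 2, 0, 8]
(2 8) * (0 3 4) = [3, 1, 8, 4, 0, 5, 6, 7, 2] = (0 3 4)(2 8)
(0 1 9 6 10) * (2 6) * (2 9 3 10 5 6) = [1, 3, 2, 10, 4, 6, 5, 7, 8, 9, 0] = (0 1 3 10)(5 6)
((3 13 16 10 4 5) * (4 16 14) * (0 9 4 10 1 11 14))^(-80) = ((0 9 4 5 3 13)(1 11 14 10 16))^(-80) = (16)(0 3 4)(5 9 13)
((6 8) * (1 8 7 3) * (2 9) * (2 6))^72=(1 2 6 3 8 9 7)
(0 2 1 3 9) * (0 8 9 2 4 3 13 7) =(0 4 3 2 1 13 7)(8 9) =[4, 13, 1, 2, 3, 5, 6, 0, 9, 8, 10, 11, 12, 7]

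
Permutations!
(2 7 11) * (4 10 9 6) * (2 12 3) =(2 7 11 12 3)(4 10 9 6) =[0, 1, 7, 2, 10, 5, 4, 11, 8, 6, 9, 12, 3]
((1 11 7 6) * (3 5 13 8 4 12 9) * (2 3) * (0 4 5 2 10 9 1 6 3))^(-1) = (0 2 3 7 11 1 12 4)(5 8 13)(9 10)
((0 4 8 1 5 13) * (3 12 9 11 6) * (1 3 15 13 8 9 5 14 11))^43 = ((0 4 9 1 14 11 6 15 13)(3 12 5 8))^43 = (0 15 11 1 4 13 6 14 9)(3 8 5 12)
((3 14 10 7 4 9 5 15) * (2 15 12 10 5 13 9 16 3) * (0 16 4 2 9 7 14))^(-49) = (0 3 16)(2 15 9 13 7)(5 14 10 12)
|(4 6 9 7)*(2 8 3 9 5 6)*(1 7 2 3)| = 14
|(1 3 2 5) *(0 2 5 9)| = 3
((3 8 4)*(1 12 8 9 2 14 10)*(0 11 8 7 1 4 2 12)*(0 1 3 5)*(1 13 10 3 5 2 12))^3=(0 12)(1 4 3 13 2 9 10 14)(5 8)(7 11)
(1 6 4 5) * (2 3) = (1 6 4 5)(2 3) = [0, 6, 3, 2, 5, 1, 4]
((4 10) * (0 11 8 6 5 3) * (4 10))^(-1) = ((0 11 8 6 5 3))^(-1) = (0 3 5 6 8 11)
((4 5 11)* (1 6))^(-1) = ((1 6)(4 5 11))^(-1) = (1 6)(4 11 5)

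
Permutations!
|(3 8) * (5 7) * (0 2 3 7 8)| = 3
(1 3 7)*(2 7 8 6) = (1 3 8 6 2 7) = [0, 3, 7, 8, 4, 5, 2, 1, 6]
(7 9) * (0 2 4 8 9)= (0 2 4 8 9 7)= [2, 1, 4, 3, 8, 5, 6, 0, 9, 7]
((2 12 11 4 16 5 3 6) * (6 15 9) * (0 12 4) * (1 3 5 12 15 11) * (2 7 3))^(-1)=((0 15 9 6 7 3 11)(1 2 4 16 12))^(-1)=(0 11 3 7 6 9 15)(1 12 16 4 2)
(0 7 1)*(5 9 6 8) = [7, 0, 2, 3, 4, 9, 8, 1, 5, 6] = (0 7 1)(5 9 6 8)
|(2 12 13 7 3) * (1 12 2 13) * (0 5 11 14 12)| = 6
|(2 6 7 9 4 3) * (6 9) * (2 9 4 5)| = |(2 4 3 9 5)(6 7)| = 10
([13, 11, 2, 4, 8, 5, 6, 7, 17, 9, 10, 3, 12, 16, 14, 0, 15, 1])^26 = [16, 3, 2, 8, 17, 5, 6, 7, 1, 9, 10, 4, 12, 15, 14, 13, 0, 11]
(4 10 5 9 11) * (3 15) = (3 15)(4 10 5 9 11) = [0, 1, 2, 15, 10, 9, 6, 7, 8, 11, 5, 4, 12, 13, 14, 3]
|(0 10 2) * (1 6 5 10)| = 6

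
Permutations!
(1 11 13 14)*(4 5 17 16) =[0, 11, 2, 3, 5, 17, 6, 7, 8, 9, 10, 13, 12, 14, 1, 15, 4, 16] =(1 11 13 14)(4 5 17 16)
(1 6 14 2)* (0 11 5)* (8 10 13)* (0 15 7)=(0 11 5 15 7)(1 6 14 2)(8 10 13)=[11, 6, 1, 3, 4, 15, 14, 0, 10, 9, 13, 5, 12, 8, 2, 7]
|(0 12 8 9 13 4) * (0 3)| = 7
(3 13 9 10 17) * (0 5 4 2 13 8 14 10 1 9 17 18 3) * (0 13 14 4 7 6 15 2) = (0 5 7 6 15 2 14 10 18 3 8 4)(1 9)(13 17) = [5, 9, 14, 8, 0, 7, 15, 6, 4, 1, 18, 11, 12, 17, 10, 2, 16, 13, 3]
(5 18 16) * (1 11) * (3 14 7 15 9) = (1 11)(3 14 7 15 9)(5 18 16) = [0, 11, 2, 14, 4, 18, 6, 15, 8, 3, 10, 1, 12, 13, 7, 9, 5, 17, 16]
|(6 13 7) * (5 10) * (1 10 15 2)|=15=|(1 10 5 15 2)(6 13 7)|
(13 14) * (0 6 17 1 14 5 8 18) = (0 6 17 1 14 13 5 8 18) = [6, 14, 2, 3, 4, 8, 17, 7, 18, 9, 10, 11, 12, 5, 13, 15, 16, 1, 0]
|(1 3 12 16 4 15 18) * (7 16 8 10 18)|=12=|(1 3 12 8 10 18)(4 15 7 16)|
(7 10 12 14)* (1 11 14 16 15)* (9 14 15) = (1 11 15)(7 10 12 16 9 14) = [0, 11, 2, 3, 4, 5, 6, 10, 8, 14, 12, 15, 16, 13, 7, 1, 9]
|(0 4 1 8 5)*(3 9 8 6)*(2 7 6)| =10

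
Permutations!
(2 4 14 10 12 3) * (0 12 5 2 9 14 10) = (0 12 3 9 14)(2 4 10 5) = [12, 1, 4, 9, 10, 2, 6, 7, 8, 14, 5, 11, 3, 13, 0]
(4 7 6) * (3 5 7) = (3 5 7 6 4) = [0, 1, 2, 5, 3, 7, 4, 6]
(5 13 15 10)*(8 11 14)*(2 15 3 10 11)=[0, 1, 15, 10, 4, 13, 6, 7, 2, 9, 5, 14, 12, 3, 8, 11]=(2 15 11 14 8)(3 10 5 13)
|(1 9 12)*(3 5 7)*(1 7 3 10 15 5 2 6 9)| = |(2 6 9 12 7 10 15 5 3)| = 9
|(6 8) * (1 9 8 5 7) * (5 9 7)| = |(1 7)(6 9 8)| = 6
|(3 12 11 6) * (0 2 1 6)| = |(0 2 1 6 3 12 11)| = 7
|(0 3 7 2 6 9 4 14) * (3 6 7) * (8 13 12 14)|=|(0 6 9 4 8 13 12 14)(2 7)|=8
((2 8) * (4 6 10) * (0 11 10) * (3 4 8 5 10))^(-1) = ((0 11 3 4 6)(2 5 10 8))^(-1) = (0 6 4 3 11)(2 8 10 5)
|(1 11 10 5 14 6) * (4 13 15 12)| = 12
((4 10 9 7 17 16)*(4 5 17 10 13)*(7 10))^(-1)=(4 13)(5 16 17)(9 10)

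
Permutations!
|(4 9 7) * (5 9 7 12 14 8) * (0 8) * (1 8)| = 14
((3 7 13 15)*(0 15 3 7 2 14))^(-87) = (0 3 15 2 7 14 13)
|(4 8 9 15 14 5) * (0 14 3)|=|(0 14 5 4 8 9 15 3)|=8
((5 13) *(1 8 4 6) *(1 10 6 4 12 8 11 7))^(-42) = (13)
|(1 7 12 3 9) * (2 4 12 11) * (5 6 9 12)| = |(1 7 11 2 4 5 6 9)(3 12)| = 8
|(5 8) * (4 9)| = |(4 9)(5 8)| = 2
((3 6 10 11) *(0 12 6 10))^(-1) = ((0 12 6)(3 10 11))^(-1) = (0 6 12)(3 11 10)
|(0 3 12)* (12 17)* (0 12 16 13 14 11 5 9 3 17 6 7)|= 11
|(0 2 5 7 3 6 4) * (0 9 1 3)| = 20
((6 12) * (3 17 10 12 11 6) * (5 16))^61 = ((3 17 10 12)(5 16)(6 11))^61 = (3 17 10 12)(5 16)(6 11)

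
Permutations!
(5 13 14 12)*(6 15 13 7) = (5 7 6 15 13 14 12) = [0, 1, 2, 3, 4, 7, 15, 6, 8, 9, 10, 11, 5, 14, 12, 13]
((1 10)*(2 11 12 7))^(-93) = ((1 10)(2 11 12 7))^(-93) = (1 10)(2 7 12 11)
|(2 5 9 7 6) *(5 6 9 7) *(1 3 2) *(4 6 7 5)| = 7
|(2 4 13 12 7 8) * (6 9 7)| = 8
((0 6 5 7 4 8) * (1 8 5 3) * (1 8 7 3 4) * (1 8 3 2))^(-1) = (0 8 7 1 2 5 4 6)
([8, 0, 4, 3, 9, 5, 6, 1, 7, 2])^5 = (0 8 7 1)(2 9 4)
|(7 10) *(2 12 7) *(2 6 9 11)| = 7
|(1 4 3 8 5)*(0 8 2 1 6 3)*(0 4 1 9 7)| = 8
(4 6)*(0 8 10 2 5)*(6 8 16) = (0 16 6 4 8 10 2 5) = [16, 1, 5, 3, 8, 0, 4, 7, 10, 9, 2, 11, 12, 13, 14, 15, 6]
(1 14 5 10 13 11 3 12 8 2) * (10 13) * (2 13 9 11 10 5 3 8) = [0, 14, 1, 12, 4, 9, 6, 7, 13, 11, 5, 8, 2, 10, 3] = (1 14 3 12 2)(5 9 11 8 13 10)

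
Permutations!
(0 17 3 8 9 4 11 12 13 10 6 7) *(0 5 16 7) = [17, 1, 2, 8, 11, 16, 0, 5, 9, 4, 6, 12, 13, 10, 14, 15, 7, 3] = (0 17 3 8 9 4 11 12 13 10 6)(5 16 7)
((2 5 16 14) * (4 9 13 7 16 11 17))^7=(2 7 4 5 16 9 11 14 13 17)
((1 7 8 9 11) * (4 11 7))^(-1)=(1 11 4)(7 9 8)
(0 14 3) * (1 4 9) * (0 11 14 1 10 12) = (0 1 4 9 10 12)(3 11 14) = [1, 4, 2, 11, 9, 5, 6, 7, 8, 10, 12, 14, 0, 13, 3]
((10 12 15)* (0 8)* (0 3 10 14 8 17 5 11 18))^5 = ((0 17 5 11 18)(3 10 12 15 14 8))^5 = (18)(3 8 14 15 12 10)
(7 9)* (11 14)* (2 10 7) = (2 10 7 9)(11 14) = [0, 1, 10, 3, 4, 5, 6, 9, 8, 2, 7, 14, 12, 13, 11]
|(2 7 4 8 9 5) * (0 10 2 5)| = |(0 10 2 7 4 8 9)| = 7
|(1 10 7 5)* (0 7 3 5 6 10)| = |(0 7 6 10 3 5 1)| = 7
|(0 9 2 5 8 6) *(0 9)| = 5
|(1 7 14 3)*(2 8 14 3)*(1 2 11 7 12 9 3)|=9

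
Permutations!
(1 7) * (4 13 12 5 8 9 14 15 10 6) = (1 7)(4 13 12 5 8 9 14 15 10 6) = [0, 7, 2, 3, 13, 8, 4, 1, 9, 14, 6, 11, 5, 12, 15, 10]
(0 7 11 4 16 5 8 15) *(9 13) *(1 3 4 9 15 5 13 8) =(0 7 11 9 8 5 1 3 4 16 13 15) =[7, 3, 2, 4, 16, 1, 6, 11, 5, 8, 10, 9, 12, 15, 14, 0, 13]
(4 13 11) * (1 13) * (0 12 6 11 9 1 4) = [12, 13, 2, 3, 4, 5, 11, 7, 8, 1, 10, 0, 6, 9] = (0 12 6 11)(1 13 9)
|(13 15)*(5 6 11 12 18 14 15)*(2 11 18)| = 6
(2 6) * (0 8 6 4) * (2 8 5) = [5, 1, 4, 3, 0, 2, 8, 7, 6] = (0 5 2 4)(6 8)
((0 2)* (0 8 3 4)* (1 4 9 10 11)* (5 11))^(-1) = ((0 2 8 3 9 10 5 11 1 4))^(-1) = (0 4 1 11 5 10 9 3 8 2)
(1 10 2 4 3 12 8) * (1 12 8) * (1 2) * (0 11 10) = [11, 0, 4, 8, 3, 5, 6, 7, 12, 9, 1, 10, 2] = (0 11 10 1)(2 4 3 8 12)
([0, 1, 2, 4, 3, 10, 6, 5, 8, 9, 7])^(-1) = (3 4)(5 7 10)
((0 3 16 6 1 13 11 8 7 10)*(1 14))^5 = (0 1 10 14 7 6 8 16 11 3 13) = ((0 3 16 6 14 1 13 11 8 7 10))^5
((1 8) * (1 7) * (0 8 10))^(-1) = (0 10 1 7 8)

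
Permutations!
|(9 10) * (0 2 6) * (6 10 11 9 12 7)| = 6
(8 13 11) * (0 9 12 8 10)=(0 9 12 8 13 11 10)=[9, 1, 2, 3, 4, 5, 6, 7, 13, 12, 0, 10, 8, 11]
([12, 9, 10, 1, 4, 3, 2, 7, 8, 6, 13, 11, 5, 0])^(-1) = (0 13 10 2 6 9 1 3 5 12)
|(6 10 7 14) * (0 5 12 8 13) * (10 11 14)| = 30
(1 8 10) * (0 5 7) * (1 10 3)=(10)(0 5 7)(1 8 3)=[5, 8, 2, 1, 4, 7, 6, 0, 3, 9, 10]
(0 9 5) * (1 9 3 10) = (0 3 10 1 9 5) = [3, 9, 2, 10, 4, 0, 6, 7, 8, 5, 1]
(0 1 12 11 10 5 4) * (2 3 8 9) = [1, 12, 3, 8, 0, 4, 6, 7, 9, 2, 5, 10, 11] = (0 1 12 11 10 5 4)(2 3 8 9)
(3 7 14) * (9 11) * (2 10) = (2 10)(3 7 14)(9 11) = [0, 1, 10, 7, 4, 5, 6, 14, 8, 11, 2, 9, 12, 13, 3]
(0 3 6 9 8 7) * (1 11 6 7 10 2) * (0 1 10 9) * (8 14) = (0 3 7 1 11 6)(2 10)(8 9 14) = [3, 11, 10, 7, 4, 5, 0, 1, 9, 14, 2, 6, 12, 13, 8]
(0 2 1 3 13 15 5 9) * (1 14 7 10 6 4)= [2, 3, 14, 13, 1, 9, 4, 10, 8, 0, 6, 11, 12, 15, 7, 5]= (0 2 14 7 10 6 4 1 3 13 15 5 9)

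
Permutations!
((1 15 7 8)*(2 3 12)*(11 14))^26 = ((1 15 7 8)(2 3 12)(11 14))^26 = (1 7)(2 12 3)(8 15)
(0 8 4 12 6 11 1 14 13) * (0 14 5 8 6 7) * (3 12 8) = (0 6 11 1 5 3 12 7)(4 8)(13 14) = [6, 5, 2, 12, 8, 3, 11, 0, 4, 9, 10, 1, 7, 14, 13]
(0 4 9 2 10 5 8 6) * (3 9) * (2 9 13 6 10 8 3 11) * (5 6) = (0 4 11 2 8 10 6)(3 13 5) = [4, 1, 8, 13, 11, 3, 0, 7, 10, 9, 6, 2, 12, 5]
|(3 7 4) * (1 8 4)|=5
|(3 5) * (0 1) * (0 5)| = 4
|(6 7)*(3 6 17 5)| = |(3 6 7 17 5)| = 5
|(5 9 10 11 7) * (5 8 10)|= 4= |(5 9)(7 8 10 11)|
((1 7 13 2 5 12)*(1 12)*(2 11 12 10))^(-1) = ((1 7 13 11 12 10 2 5))^(-1) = (1 5 2 10 12 11 13 7)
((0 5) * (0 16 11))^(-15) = (0 5 16 11)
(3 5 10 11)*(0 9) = [9, 1, 2, 5, 4, 10, 6, 7, 8, 0, 11, 3] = (0 9)(3 5 10 11)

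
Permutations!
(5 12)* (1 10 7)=(1 10 7)(5 12)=[0, 10, 2, 3, 4, 12, 6, 1, 8, 9, 7, 11, 5]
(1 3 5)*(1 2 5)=(1 3)(2 5)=[0, 3, 5, 1, 4, 2]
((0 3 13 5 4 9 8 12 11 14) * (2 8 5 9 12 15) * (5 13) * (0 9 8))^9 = ((0 3 5 4 12 11 14 9 13 8 15 2))^9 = (0 8 14 4)(2 13 11 5)(3 15 9 12)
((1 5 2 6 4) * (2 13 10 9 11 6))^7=(1 4 6 11 9 10 13 5)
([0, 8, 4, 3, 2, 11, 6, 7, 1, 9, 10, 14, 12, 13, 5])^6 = (14)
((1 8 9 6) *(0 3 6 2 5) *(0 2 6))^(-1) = (0 3)(1 6 9 8)(2 5)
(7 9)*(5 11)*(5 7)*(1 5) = (1 5 11 7 9) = [0, 5, 2, 3, 4, 11, 6, 9, 8, 1, 10, 7]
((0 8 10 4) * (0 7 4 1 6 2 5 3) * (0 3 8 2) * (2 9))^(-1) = ((0 9 2 5 8 10 1 6)(4 7))^(-1) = (0 6 1 10 8 5 2 9)(4 7)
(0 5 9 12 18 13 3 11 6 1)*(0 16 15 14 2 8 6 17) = [5, 16, 8, 11, 4, 9, 1, 7, 6, 12, 10, 17, 18, 3, 2, 14, 15, 0, 13] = (0 5 9 12 18 13 3 11 17)(1 16 15 14 2 8 6)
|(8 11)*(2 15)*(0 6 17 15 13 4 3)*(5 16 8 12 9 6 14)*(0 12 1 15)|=16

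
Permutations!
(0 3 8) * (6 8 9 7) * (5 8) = [3, 1, 2, 9, 4, 8, 5, 6, 0, 7] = (0 3 9 7 6 5 8)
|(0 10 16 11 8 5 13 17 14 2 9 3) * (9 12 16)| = 36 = |(0 10 9 3)(2 12 16 11 8 5 13 17 14)|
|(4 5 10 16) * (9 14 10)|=|(4 5 9 14 10 16)|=6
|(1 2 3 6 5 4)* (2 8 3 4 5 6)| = 5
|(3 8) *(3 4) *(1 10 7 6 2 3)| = 8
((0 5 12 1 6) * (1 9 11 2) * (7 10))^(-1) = ((0 5 12 9 11 2 1 6)(7 10))^(-1) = (0 6 1 2 11 9 12 5)(7 10)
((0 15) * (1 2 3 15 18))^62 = (0 1 3)(2 15 18)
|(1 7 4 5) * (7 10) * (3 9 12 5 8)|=|(1 10 7 4 8 3 9 12 5)|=9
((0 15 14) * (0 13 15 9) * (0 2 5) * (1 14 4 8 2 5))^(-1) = (0 5 9)(1 2 8 4 15 13 14) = ((0 9 5)(1 14 13 15 4 8 2))^(-1)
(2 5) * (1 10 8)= (1 10 8)(2 5)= [0, 10, 5, 3, 4, 2, 6, 7, 1, 9, 8]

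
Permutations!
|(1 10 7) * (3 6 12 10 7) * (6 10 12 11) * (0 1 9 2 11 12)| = |(0 1 7 9 2 11 6 12)(3 10)| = 8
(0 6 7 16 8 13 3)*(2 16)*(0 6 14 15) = (0 14 15)(2 16 8 13 3 6 7) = [14, 1, 16, 6, 4, 5, 7, 2, 13, 9, 10, 11, 12, 3, 15, 0, 8]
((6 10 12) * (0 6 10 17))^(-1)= (0 17 6)(10 12)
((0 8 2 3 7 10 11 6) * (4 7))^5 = ((0 8 2 3 4 7 10 11 6))^5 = (0 7 8 10 2 11 3 6 4)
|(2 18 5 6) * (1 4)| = 4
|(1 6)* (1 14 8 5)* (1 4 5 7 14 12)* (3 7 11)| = 30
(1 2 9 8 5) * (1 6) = [0, 2, 9, 3, 4, 6, 1, 7, 5, 8] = (1 2 9 8 5 6)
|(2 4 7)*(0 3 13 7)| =|(0 3 13 7 2 4)| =6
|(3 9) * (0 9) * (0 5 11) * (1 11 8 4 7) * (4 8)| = |(0 9 3 5 4 7 1 11)| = 8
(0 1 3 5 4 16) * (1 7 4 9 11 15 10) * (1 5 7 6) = (0 6 1 3 7 4 16)(5 9 11 15 10) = [6, 3, 2, 7, 16, 9, 1, 4, 8, 11, 5, 15, 12, 13, 14, 10, 0]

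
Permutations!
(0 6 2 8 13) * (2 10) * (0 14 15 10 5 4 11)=(0 6 5 4 11)(2 8 13 14 15 10)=[6, 1, 8, 3, 11, 4, 5, 7, 13, 9, 2, 0, 12, 14, 15, 10]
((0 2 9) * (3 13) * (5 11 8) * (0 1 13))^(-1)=((0 2 9 1 13 3)(5 11 8))^(-1)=(0 3 13 1 9 2)(5 8 11)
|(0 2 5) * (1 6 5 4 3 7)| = 8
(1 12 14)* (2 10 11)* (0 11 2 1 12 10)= (0 11 1 10 2)(12 14)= [11, 10, 0, 3, 4, 5, 6, 7, 8, 9, 2, 1, 14, 13, 12]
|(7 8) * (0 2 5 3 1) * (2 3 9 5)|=6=|(0 3 1)(5 9)(7 8)|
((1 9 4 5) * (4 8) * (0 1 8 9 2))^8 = ((9)(0 1 2)(4 5 8))^8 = (9)(0 2 1)(4 8 5)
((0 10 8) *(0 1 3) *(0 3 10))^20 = (1 8 10)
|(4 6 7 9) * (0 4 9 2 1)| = 6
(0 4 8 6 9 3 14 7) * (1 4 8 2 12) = (0 8 6 9 3 14 7)(1 4 2 12) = [8, 4, 12, 14, 2, 5, 9, 0, 6, 3, 10, 11, 1, 13, 7]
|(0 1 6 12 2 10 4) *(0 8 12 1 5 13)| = |(0 5 13)(1 6)(2 10 4 8 12)| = 30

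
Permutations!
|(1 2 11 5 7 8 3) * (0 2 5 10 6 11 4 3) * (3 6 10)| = 10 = |(0 2 4 6 11 3 1 5 7 8)|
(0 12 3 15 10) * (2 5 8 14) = (0 12 3 15 10)(2 5 8 14) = [12, 1, 5, 15, 4, 8, 6, 7, 14, 9, 0, 11, 3, 13, 2, 10]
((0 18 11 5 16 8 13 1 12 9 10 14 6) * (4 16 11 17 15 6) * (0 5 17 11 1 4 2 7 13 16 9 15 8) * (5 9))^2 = ((0 18 11 17 8 16)(1 12 15 6 9 10 14 2 7 13 4 5))^2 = (0 11 8)(1 15 9 14 7 4)(2 13 5 12 6 10)(16 18 17)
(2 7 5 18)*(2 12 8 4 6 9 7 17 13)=(2 17 13)(4 6 9 7 5 18 12 8)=[0, 1, 17, 3, 6, 18, 9, 5, 4, 7, 10, 11, 8, 2, 14, 15, 16, 13, 12]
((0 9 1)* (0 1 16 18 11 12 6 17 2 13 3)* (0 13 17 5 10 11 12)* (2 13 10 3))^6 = (0 5 16 10 12)(3 18 11 6 9)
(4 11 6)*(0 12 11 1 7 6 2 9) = [12, 7, 9, 3, 1, 5, 4, 6, 8, 0, 10, 2, 11] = (0 12 11 2 9)(1 7 6 4)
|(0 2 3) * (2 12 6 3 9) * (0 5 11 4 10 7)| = |(0 12 6 3 5 11 4 10 7)(2 9)| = 18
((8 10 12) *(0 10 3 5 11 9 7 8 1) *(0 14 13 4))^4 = (0 14 10 13 12 4 1)(3 7 11)(5 8 9)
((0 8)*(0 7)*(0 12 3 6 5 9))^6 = (0 5 3 7)(6 12 8 9)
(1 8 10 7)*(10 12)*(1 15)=(1 8 12 10 7 15)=[0, 8, 2, 3, 4, 5, 6, 15, 12, 9, 7, 11, 10, 13, 14, 1]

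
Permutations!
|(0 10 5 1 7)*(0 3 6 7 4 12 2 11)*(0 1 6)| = |(0 10 5 6 7 3)(1 4 12 2 11)| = 30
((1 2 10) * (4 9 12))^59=(1 10 2)(4 12 9)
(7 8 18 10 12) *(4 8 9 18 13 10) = (4 8 13 10 12 7 9 18) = [0, 1, 2, 3, 8, 5, 6, 9, 13, 18, 12, 11, 7, 10, 14, 15, 16, 17, 4]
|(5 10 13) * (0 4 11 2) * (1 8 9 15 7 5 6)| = |(0 4 11 2)(1 8 9 15 7 5 10 13 6)| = 36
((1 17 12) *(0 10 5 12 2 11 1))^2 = ((0 10 5 12)(1 17 2 11))^2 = (0 5)(1 2)(10 12)(11 17)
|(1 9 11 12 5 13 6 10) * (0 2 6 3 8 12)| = 35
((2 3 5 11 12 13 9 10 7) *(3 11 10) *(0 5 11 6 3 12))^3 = (13)(0 7 3 5 2 11 10 6)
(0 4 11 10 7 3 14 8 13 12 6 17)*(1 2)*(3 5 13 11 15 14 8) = (0 4 15 14 3 8 11 10 7 5 13 12 6 17)(1 2) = [4, 2, 1, 8, 15, 13, 17, 5, 11, 9, 7, 10, 6, 12, 3, 14, 16, 0]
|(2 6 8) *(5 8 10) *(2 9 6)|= 5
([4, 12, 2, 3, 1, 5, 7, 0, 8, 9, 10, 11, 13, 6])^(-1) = (0 7 6 13 12 1 4)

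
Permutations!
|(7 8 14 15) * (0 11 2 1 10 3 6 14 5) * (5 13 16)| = 14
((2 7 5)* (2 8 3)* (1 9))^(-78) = (9)(2 5 3 7 8)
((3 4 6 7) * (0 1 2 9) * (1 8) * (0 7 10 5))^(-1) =(0 5 10 6 4 3 7 9 2 1 8)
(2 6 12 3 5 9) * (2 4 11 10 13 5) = (2 6 12 3)(4 11 10 13 5 9) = [0, 1, 6, 2, 11, 9, 12, 7, 8, 4, 13, 10, 3, 5]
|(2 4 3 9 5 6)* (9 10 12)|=8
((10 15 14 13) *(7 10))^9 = (7 13 14 15 10)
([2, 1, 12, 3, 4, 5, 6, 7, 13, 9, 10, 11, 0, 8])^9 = [0, 1, 2, 3, 4, 5, 6, 7, 13, 9, 10, 11, 12, 8]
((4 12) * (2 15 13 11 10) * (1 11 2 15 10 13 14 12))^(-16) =(1 13 10 14 4 11 2 15 12) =((1 11 13 2 10 15 14 12 4))^(-16)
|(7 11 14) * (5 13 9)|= |(5 13 9)(7 11 14)|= 3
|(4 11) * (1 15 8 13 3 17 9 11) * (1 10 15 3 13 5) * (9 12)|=11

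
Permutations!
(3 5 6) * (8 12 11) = [0, 1, 2, 5, 4, 6, 3, 7, 12, 9, 10, 8, 11] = (3 5 6)(8 12 11)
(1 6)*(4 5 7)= (1 6)(4 5 7)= [0, 6, 2, 3, 5, 7, 1, 4]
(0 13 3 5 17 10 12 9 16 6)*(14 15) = [13, 1, 2, 5, 4, 17, 0, 7, 8, 16, 12, 11, 9, 3, 15, 14, 6, 10] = (0 13 3 5 17 10 12 9 16 6)(14 15)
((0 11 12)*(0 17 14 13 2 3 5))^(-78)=(0 17 2)(3 11 14)(5 12 13)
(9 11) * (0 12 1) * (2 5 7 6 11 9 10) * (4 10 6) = (0 12 1)(2 5 7 4 10)(6 11) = [12, 0, 5, 3, 10, 7, 11, 4, 8, 9, 2, 6, 1]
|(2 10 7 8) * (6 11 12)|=12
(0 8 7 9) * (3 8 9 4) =(0 9)(3 8 7 4) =[9, 1, 2, 8, 3, 5, 6, 4, 7, 0]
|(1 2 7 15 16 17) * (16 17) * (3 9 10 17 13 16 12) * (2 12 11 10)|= 12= |(1 12 3 9 2 7 15 13 16 11 10 17)|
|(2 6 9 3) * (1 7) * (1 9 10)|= |(1 7 9 3 2 6 10)|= 7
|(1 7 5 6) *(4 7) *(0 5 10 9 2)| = |(0 5 6 1 4 7 10 9 2)| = 9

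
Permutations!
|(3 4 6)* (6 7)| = 4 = |(3 4 7 6)|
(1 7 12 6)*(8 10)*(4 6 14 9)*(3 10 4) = (1 7 12 14 9 3 10 8 4 6) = [0, 7, 2, 10, 6, 5, 1, 12, 4, 3, 8, 11, 14, 13, 9]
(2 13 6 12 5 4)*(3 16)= (2 13 6 12 5 4)(3 16)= [0, 1, 13, 16, 2, 4, 12, 7, 8, 9, 10, 11, 5, 6, 14, 15, 3]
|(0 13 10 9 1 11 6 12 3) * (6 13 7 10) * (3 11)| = 12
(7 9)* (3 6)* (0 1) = (0 1)(3 6)(7 9) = [1, 0, 2, 6, 4, 5, 3, 9, 8, 7]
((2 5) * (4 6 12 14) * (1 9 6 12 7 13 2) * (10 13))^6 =(14)(1 2 10 6)(5 13 7 9)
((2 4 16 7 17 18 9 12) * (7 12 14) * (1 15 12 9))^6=((1 15 12 2 4 16 9 14 7 17 18))^6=(1 9 15 14 12 7 2 17 4 18 16)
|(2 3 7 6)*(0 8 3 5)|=7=|(0 8 3 7 6 2 5)|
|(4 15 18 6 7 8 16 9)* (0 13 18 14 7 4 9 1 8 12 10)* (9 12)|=|(0 13 18 6 4 15 14 7 9 12 10)(1 8 16)|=33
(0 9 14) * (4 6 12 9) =(0 4 6 12 9 14) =[4, 1, 2, 3, 6, 5, 12, 7, 8, 14, 10, 11, 9, 13, 0]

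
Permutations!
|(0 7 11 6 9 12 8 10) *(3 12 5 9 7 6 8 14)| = |(0 6 7 11 8 10)(3 12 14)(5 9)| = 6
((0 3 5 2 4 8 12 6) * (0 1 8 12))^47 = ((0 3 5 2 4 12 6 1 8))^47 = (0 5 4 6 8 3 2 12 1)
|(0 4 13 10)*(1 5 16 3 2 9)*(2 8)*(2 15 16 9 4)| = 60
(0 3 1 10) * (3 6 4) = (0 6 4 3 1 10) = [6, 10, 2, 1, 3, 5, 4, 7, 8, 9, 0]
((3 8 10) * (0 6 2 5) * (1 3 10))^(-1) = (10)(0 5 2 6)(1 8 3)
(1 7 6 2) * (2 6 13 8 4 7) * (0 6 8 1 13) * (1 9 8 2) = (0 6 2 13 9 8 4 7) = [6, 1, 13, 3, 7, 5, 2, 0, 4, 8, 10, 11, 12, 9]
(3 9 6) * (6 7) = [0, 1, 2, 9, 4, 5, 3, 6, 8, 7] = (3 9 7 6)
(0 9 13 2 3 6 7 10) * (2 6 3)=(0 9 13 6 7 10)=[9, 1, 2, 3, 4, 5, 7, 10, 8, 13, 0, 11, 12, 6]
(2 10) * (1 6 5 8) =(1 6 5 8)(2 10) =[0, 6, 10, 3, 4, 8, 5, 7, 1, 9, 2]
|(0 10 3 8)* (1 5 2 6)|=4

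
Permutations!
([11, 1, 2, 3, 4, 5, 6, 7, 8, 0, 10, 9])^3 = (11)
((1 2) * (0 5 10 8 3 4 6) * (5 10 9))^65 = (0 6 4 3 8 10)(1 2)(5 9)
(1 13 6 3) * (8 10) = (1 13 6 3)(8 10) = [0, 13, 2, 1, 4, 5, 3, 7, 10, 9, 8, 11, 12, 6]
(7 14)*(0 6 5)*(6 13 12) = [13, 1, 2, 3, 4, 0, 5, 14, 8, 9, 10, 11, 6, 12, 7] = (0 13 12 6 5)(7 14)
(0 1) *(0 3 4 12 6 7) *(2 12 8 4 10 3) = (0 1 2 12 6 7)(3 10)(4 8) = [1, 2, 12, 10, 8, 5, 7, 0, 4, 9, 3, 11, 6]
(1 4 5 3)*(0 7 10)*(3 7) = (0 3 1 4 5 7 10) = [3, 4, 2, 1, 5, 7, 6, 10, 8, 9, 0]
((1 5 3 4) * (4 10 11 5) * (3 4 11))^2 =(1 5)(4 11)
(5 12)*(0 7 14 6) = (0 7 14 6)(5 12) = [7, 1, 2, 3, 4, 12, 0, 14, 8, 9, 10, 11, 5, 13, 6]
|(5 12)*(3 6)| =2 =|(3 6)(5 12)|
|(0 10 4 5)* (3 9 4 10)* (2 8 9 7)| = 8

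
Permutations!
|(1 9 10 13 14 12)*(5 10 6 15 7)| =10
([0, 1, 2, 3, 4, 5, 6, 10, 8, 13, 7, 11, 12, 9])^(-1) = [0, 1, 2, 3, 4, 5, 6, 10, 8, 13, 7, 11, 12, 9]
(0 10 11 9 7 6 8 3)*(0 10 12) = [12, 1, 2, 10, 4, 5, 8, 6, 3, 7, 11, 9, 0] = (0 12)(3 10 11 9 7 6 8)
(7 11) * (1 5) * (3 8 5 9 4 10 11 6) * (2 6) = (1 9 4 10 11 7 2 6 3 8 5) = [0, 9, 6, 8, 10, 1, 3, 2, 5, 4, 11, 7]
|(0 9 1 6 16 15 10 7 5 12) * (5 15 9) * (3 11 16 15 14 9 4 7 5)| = 14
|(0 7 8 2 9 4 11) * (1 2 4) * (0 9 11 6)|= 20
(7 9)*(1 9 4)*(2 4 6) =(1 9 7 6 2 4) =[0, 9, 4, 3, 1, 5, 2, 6, 8, 7]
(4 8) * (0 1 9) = (0 1 9)(4 8) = [1, 9, 2, 3, 8, 5, 6, 7, 4, 0]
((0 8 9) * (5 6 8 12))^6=(12)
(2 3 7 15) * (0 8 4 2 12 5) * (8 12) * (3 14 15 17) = (0 12 5)(2 14 15 8 4)(3 7 17) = [12, 1, 14, 7, 2, 0, 6, 17, 4, 9, 10, 11, 5, 13, 15, 8, 16, 3]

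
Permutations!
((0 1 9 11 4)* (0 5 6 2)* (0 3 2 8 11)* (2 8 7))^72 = ((0 1 9)(2 3 8 11 4 5 6 7))^72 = (11)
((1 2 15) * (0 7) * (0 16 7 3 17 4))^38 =((0 3 17 4)(1 2 15)(7 16))^38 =(0 17)(1 15 2)(3 4)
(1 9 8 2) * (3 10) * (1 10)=(1 9 8 2 10 3)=[0, 9, 10, 1, 4, 5, 6, 7, 2, 8, 3]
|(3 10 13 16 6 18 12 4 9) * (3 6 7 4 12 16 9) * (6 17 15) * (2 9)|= 12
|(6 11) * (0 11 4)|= |(0 11 6 4)|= 4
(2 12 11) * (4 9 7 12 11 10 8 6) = [0, 1, 11, 3, 9, 5, 4, 12, 6, 7, 8, 2, 10] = (2 11)(4 9 7 12 10 8 6)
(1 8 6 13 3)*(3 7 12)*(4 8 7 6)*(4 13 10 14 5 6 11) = (1 7 12 3)(4 8 13 11)(5 6 10 14) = [0, 7, 2, 1, 8, 6, 10, 12, 13, 9, 14, 4, 3, 11, 5]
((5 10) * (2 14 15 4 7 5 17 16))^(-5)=((2 14 15 4 7 5 10 17 16))^(-5)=(2 7 16 4 17 15 10 14 5)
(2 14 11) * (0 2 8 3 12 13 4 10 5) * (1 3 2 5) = (0 5)(1 3 12 13 4 10)(2 14 11 8) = [5, 3, 14, 12, 10, 0, 6, 7, 2, 9, 1, 8, 13, 4, 11]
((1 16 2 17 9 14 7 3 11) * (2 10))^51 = (1 16 10 2 17 9 14 7 3 11)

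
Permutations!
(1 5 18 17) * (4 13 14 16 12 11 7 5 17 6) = [0, 17, 2, 3, 13, 18, 4, 5, 8, 9, 10, 7, 11, 14, 16, 15, 12, 1, 6] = (1 17)(4 13 14 16 12 11 7 5 18 6)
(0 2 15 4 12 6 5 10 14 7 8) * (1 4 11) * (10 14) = (0 2 15 11 1 4 12 6 5 14 7 8) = [2, 4, 15, 3, 12, 14, 5, 8, 0, 9, 10, 1, 6, 13, 7, 11]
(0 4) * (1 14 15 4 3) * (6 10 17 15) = (0 3 1 14 6 10 17 15 4) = [3, 14, 2, 1, 0, 5, 10, 7, 8, 9, 17, 11, 12, 13, 6, 4, 16, 15]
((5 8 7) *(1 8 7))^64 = ((1 8)(5 7))^64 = (8)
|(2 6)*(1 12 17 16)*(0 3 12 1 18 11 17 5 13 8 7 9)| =|(0 3 12 5 13 8 7 9)(2 6)(11 17 16 18)| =8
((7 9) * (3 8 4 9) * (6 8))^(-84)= (9)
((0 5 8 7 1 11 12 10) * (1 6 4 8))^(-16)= (0 1 12)(5 11 10)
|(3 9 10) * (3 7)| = |(3 9 10 7)| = 4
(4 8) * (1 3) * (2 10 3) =[0, 2, 10, 1, 8, 5, 6, 7, 4, 9, 3] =(1 2 10 3)(4 8)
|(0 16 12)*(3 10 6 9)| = |(0 16 12)(3 10 6 9)| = 12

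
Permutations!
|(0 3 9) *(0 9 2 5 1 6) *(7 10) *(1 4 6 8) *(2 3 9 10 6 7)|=8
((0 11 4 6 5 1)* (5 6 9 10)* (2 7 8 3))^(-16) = ((0 11 4 9 10 5 1)(2 7 8 3))^(-16) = (0 5 9 11 1 10 4)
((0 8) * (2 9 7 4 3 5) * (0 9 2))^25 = (0 4 8 3 9 5 7)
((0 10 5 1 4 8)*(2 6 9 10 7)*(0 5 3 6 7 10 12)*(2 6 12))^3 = (0 12 3 10)(1 5 8 4)(2 9 6 7)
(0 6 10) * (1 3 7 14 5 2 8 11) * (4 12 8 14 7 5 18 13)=(0 6 10)(1 3 5 2 14 18 13 4 12 8 11)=[6, 3, 14, 5, 12, 2, 10, 7, 11, 9, 0, 1, 8, 4, 18, 15, 16, 17, 13]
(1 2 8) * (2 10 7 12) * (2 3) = (1 10 7 12 3 2 8) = [0, 10, 8, 2, 4, 5, 6, 12, 1, 9, 7, 11, 3]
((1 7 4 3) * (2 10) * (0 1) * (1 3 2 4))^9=(10)(0 3)(1 7)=((0 3)(1 7)(2 10 4))^9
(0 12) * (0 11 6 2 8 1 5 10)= (0 12 11 6 2 8 1 5 10)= [12, 5, 8, 3, 4, 10, 2, 7, 1, 9, 0, 6, 11]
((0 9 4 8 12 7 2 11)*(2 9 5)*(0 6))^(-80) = ((0 5 2 11 6)(4 8 12 7 9))^(-80) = (12)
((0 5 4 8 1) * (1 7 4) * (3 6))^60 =((0 5 1)(3 6)(4 8 7))^60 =(8)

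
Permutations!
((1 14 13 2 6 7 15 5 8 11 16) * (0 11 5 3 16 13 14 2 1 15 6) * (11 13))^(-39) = ((0 13 1 2)(3 16 15)(5 8)(6 7))^(-39) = (16)(0 13 1 2)(5 8)(6 7)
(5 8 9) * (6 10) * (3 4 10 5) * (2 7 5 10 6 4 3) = [0, 1, 7, 3, 6, 8, 10, 5, 9, 2, 4] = (2 7 5 8 9)(4 6 10)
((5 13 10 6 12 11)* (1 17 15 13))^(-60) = (1 13 12)(5 15 6)(10 11 17)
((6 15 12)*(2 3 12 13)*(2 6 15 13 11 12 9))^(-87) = (15)(6 13)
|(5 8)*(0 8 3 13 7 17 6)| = 8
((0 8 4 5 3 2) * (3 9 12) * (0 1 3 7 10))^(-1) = (0 10 7 12 9 5 4 8)(1 2 3)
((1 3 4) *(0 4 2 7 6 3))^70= ((0 4 1)(2 7 6 3))^70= (0 4 1)(2 6)(3 7)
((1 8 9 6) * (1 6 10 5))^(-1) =(1 5 10 9 8)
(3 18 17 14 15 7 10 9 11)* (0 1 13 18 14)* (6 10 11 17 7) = (0 1 13 18 7 11 3 14 15 6 10 9 17) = [1, 13, 2, 14, 4, 5, 10, 11, 8, 17, 9, 3, 12, 18, 15, 6, 16, 0, 7]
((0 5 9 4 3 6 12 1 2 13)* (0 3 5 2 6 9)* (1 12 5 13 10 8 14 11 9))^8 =((0 2 10 8 14 11 9 4 13 3 1 6 5))^8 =(0 13 8 6 9 2 3 14 5 4 10 1 11)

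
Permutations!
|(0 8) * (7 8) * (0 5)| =4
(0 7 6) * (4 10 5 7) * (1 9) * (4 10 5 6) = [10, 9, 2, 3, 5, 7, 0, 4, 8, 1, 6] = (0 10 6)(1 9)(4 5 7)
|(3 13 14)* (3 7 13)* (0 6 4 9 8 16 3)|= 21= |(0 6 4 9 8 16 3)(7 13 14)|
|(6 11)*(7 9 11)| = |(6 7 9 11)| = 4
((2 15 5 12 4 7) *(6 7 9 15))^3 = (4 5 9 12 15)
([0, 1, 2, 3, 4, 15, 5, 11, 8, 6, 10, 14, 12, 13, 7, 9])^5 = [0, 1, 2, 3, 4, 15, 5, 14, 8, 6, 10, 7, 12, 13, 11, 9]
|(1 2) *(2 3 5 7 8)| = 6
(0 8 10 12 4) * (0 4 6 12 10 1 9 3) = (0 8 1 9 3)(6 12) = [8, 9, 2, 0, 4, 5, 12, 7, 1, 3, 10, 11, 6]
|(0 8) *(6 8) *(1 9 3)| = 3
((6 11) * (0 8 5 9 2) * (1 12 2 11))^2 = (0 5 11 1 2 8 9 6 12)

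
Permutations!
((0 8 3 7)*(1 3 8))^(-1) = ((8)(0 1 3 7))^(-1) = (8)(0 7 3 1)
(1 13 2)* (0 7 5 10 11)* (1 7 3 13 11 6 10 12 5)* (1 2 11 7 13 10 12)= (0 3 10 6 12 5 1 7 2 13 11)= [3, 7, 13, 10, 4, 1, 12, 2, 8, 9, 6, 0, 5, 11]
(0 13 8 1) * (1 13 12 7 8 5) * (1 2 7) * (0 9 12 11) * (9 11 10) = [10, 11, 7, 3, 4, 2, 6, 8, 13, 12, 9, 0, 1, 5] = (0 10 9 12 1 11)(2 7 8 13 5)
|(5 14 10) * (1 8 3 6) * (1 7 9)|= 6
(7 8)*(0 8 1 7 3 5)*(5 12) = (0 8 3 12 5)(1 7) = [8, 7, 2, 12, 4, 0, 6, 1, 3, 9, 10, 11, 5]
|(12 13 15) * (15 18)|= |(12 13 18 15)|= 4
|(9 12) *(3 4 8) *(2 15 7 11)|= 12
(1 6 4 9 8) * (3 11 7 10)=(1 6 4 9 8)(3 11 7 10)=[0, 6, 2, 11, 9, 5, 4, 10, 1, 8, 3, 7]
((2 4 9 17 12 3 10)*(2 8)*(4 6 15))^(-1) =(2 8 10 3 12 17 9 4 15 6) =((2 6 15 4 9 17 12 3 10 8))^(-1)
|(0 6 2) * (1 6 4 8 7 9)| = 8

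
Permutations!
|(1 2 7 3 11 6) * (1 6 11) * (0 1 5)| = |(11)(0 1 2 7 3 5)| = 6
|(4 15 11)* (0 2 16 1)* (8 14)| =12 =|(0 2 16 1)(4 15 11)(8 14)|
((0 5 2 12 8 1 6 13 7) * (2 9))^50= ((0 5 9 2 12 8 1 6 13 7))^50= (13)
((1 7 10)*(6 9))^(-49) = ((1 7 10)(6 9))^(-49) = (1 10 7)(6 9)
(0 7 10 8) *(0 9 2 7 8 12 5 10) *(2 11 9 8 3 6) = [3, 1, 7, 6, 4, 10, 2, 0, 8, 11, 12, 9, 5] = (0 3 6 2 7)(5 10 12)(9 11)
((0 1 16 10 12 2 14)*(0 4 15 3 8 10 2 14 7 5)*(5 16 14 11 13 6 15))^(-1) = (0 5 4 14 1)(2 16 7)(3 15 6 13 11 12 10 8)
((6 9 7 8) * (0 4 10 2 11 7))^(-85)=((0 4 10 2 11 7 8 6 9))^(-85)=(0 7 4 8 10 6 2 9 11)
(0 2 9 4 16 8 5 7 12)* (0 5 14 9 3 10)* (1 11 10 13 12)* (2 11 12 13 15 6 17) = (0 11 10)(1 12 5 7)(2 3 15 6 17)(4 16 8 14 9) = [11, 12, 3, 15, 16, 7, 17, 1, 14, 4, 0, 10, 5, 13, 9, 6, 8, 2]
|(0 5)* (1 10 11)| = |(0 5)(1 10 11)| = 6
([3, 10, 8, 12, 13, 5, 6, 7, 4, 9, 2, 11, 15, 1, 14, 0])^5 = (0 3 12 15)(1 13 4 8 2 10)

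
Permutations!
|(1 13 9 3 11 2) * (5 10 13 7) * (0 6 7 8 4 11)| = 40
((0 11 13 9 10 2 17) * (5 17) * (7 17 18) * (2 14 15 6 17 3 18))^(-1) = ((0 11 13 9 10 14 15 6 17)(2 5)(3 18 7))^(-1) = (0 17 6 15 14 10 9 13 11)(2 5)(3 7 18)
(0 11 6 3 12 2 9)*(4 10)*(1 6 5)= (0 11 5 1 6 3 12 2 9)(4 10)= [11, 6, 9, 12, 10, 1, 3, 7, 8, 0, 4, 5, 2]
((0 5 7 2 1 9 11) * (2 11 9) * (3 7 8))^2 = ((0 5 8 3 7 11)(1 2))^2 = (0 8 7)(3 11 5)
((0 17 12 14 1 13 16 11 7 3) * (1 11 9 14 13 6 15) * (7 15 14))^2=(0 12 16 7)(1 14 15 6 11)(3 17 13 9)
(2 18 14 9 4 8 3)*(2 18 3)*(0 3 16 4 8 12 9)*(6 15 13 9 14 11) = (0 3 18 11 6 15 13 9 8 2 16 4 12 14) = [3, 1, 16, 18, 12, 5, 15, 7, 2, 8, 10, 6, 14, 9, 0, 13, 4, 17, 11]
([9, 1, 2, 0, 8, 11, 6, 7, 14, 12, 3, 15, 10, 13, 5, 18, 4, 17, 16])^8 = (18)(0 10 9 3 12)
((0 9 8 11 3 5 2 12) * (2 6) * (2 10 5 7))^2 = (0 8 3 2)(5 10 6)(7 12 9 11)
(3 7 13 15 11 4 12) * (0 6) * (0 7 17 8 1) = (0 6 7 13 15 11 4 12 3 17 8 1) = [6, 0, 2, 17, 12, 5, 7, 13, 1, 9, 10, 4, 3, 15, 14, 11, 16, 8]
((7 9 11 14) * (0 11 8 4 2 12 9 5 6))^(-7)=(0 6 5 7 14 11)(2 8 12 4 9)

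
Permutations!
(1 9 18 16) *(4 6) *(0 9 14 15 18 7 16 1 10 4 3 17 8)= (0 9 7 16 10 4 6 3 17 8)(1 14 15 18)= [9, 14, 2, 17, 6, 5, 3, 16, 0, 7, 4, 11, 12, 13, 15, 18, 10, 8, 1]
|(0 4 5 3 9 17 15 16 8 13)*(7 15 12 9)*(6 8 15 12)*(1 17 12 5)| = |(0 4 1 17 6 8 13)(3 7 5)(9 12)(15 16)| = 42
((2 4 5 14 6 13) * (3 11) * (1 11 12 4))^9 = ((1 11 3 12 4 5 14 6 13 2))^9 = (1 2 13 6 14 5 4 12 3 11)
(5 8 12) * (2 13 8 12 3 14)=(2 13 8 3 14)(5 12)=[0, 1, 13, 14, 4, 12, 6, 7, 3, 9, 10, 11, 5, 8, 2]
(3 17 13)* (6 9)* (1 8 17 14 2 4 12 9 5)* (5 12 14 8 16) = (1 16 5)(2 4 14)(3 8 17 13)(6 12 9) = [0, 16, 4, 8, 14, 1, 12, 7, 17, 6, 10, 11, 9, 3, 2, 15, 5, 13]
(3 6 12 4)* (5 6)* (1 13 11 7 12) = (1 13 11 7 12 4 3 5 6) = [0, 13, 2, 5, 3, 6, 1, 12, 8, 9, 10, 7, 4, 11]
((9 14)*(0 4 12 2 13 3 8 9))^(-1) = (0 14 9 8 3 13 2 12 4)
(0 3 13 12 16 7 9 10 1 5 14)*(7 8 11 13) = [3, 5, 2, 7, 4, 14, 6, 9, 11, 10, 1, 13, 16, 12, 0, 15, 8] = (0 3 7 9 10 1 5 14)(8 11 13 12 16)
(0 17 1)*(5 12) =(0 17 1)(5 12) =[17, 0, 2, 3, 4, 12, 6, 7, 8, 9, 10, 11, 5, 13, 14, 15, 16, 1]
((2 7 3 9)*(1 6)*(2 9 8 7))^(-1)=(9)(1 6)(3 7 8)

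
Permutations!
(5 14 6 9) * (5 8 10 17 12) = (5 14 6 9 8 10 17 12) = [0, 1, 2, 3, 4, 14, 9, 7, 10, 8, 17, 11, 5, 13, 6, 15, 16, 12]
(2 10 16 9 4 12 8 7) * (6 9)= (2 10 16 6 9 4 12 8 7)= [0, 1, 10, 3, 12, 5, 9, 2, 7, 4, 16, 11, 8, 13, 14, 15, 6]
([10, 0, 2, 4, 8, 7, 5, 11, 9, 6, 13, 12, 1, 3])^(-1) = [1, 12, 2, 13, 3, 6, 9, 5, 4, 8, 0, 7, 11, 10]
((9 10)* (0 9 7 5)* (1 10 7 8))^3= ((0 9 7 5)(1 10 8))^3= (10)(0 5 7 9)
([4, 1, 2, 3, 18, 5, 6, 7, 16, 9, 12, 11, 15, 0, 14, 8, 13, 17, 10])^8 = (0 13 16 8 15 12 10 18 4)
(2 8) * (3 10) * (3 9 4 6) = (2 8)(3 10 9 4 6) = [0, 1, 8, 10, 6, 5, 3, 7, 2, 4, 9]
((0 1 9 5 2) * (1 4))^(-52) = ((0 4 1 9 5 2))^(-52) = (0 1 5)(2 4 9)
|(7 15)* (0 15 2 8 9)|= 6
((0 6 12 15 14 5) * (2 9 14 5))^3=(0 15 6 5 12)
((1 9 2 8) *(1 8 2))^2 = ((1 9))^2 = (9)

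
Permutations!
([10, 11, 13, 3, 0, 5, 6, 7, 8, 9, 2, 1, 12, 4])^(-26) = (0 4 13 2 10)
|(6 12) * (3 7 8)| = |(3 7 8)(6 12)| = 6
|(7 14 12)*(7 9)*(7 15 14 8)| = 4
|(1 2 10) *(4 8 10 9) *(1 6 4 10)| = 7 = |(1 2 9 10 6 4 8)|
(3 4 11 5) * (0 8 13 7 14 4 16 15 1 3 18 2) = (0 8 13 7 14 4 11 5 18 2)(1 3 16 15) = [8, 3, 0, 16, 11, 18, 6, 14, 13, 9, 10, 5, 12, 7, 4, 1, 15, 17, 2]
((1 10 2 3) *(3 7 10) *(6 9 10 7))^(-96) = (10)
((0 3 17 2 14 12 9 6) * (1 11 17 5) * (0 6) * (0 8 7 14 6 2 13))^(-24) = ((0 3 5 1 11 17 13)(2 6)(7 14 12 9 8))^(-24) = (0 11 3 17 5 13 1)(7 14 12 9 8)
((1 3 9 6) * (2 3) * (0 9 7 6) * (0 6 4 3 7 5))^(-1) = (0 5 3 4 7 2 1 6 9)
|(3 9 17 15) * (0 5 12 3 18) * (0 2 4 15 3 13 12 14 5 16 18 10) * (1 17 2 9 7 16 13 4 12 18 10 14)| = 16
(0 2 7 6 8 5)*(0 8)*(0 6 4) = (0 2 7 4)(5 8) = [2, 1, 7, 3, 0, 8, 6, 4, 5]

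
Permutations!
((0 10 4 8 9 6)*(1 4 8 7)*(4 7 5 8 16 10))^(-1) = (0 6 9 8 5 4)(1 7)(10 16)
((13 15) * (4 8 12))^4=(15)(4 8 12)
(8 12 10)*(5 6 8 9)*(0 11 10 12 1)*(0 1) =(12)(0 11 10 9 5 6 8) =[11, 1, 2, 3, 4, 6, 8, 7, 0, 5, 9, 10, 12]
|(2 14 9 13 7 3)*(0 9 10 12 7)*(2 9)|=9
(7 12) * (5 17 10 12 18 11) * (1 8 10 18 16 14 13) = (1 8 10 12 7 16 14 13)(5 17 18 11) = [0, 8, 2, 3, 4, 17, 6, 16, 10, 9, 12, 5, 7, 1, 13, 15, 14, 18, 11]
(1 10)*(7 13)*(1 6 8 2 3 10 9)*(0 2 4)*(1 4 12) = (0 2 3 10 6 8 12 1 9 4)(7 13) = [2, 9, 3, 10, 0, 5, 8, 13, 12, 4, 6, 11, 1, 7]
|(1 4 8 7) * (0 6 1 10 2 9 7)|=|(0 6 1 4 8)(2 9 7 10)|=20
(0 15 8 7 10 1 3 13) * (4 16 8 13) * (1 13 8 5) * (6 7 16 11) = (0 15 8 16 5 1 3 4 11 6 7 10 13) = [15, 3, 2, 4, 11, 1, 7, 10, 16, 9, 13, 6, 12, 0, 14, 8, 5]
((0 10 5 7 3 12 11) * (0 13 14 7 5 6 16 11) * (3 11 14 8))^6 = (0 11 10 13 6 8 16 3 14 12 7)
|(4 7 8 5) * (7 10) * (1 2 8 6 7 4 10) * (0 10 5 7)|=|(0 10 4 1 2 8 7 6)|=8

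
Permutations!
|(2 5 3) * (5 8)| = 4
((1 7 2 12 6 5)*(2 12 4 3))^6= ((1 7 12 6 5)(2 4 3))^6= (1 7 12 6 5)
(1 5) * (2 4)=(1 5)(2 4)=[0, 5, 4, 3, 2, 1]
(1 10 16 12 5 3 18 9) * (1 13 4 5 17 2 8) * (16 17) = (1 10 17 2 8)(3 18 9 13 4 5)(12 16) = [0, 10, 8, 18, 5, 3, 6, 7, 1, 13, 17, 11, 16, 4, 14, 15, 12, 2, 9]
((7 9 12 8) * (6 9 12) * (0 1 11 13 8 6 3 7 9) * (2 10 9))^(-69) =(0 13 10 7)(1 8 9 12)(2 3 6 11)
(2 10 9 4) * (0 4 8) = [4, 1, 10, 3, 2, 5, 6, 7, 0, 8, 9] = (0 4 2 10 9 8)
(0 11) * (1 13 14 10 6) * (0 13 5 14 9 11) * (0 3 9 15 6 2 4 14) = [3, 5, 4, 9, 14, 0, 1, 7, 8, 11, 2, 13, 12, 15, 10, 6] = (0 3 9 11 13 15 6 1 5)(2 4 14 10)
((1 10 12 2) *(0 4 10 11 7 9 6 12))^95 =(0 10 4)(1 6 11 12 7 2 9)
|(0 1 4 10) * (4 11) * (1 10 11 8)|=|(0 10)(1 8)(4 11)|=2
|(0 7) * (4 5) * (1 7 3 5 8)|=|(0 3 5 4 8 1 7)|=7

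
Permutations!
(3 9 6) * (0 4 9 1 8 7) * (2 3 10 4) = (0 2 3 1 8 7)(4 9 6 10) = [2, 8, 3, 1, 9, 5, 10, 0, 7, 6, 4]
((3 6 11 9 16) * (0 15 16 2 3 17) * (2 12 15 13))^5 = ((0 13 2 3 6 11 9 12 15 16 17))^5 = (0 11 17 6 16 3 15 2 12 13 9)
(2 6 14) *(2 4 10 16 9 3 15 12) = [0, 1, 6, 15, 10, 5, 14, 7, 8, 3, 16, 11, 2, 13, 4, 12, 9] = (2 6 14 4 10 16 9 3 15 12)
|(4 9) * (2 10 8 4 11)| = |(2 10 8 4 9 11)| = 6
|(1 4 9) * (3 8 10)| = 3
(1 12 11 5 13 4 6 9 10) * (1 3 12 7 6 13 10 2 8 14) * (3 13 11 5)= [0, 7, 8, 12, 11, 10, 9, 6, 14, 2, 13, 3, 5, 4, 1]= (1 7 6 9 2 8 14)(3 12 5 10 13 4 11)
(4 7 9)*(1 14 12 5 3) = (1 14 12 5 3)(4 7 9) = [0, 14, 2, 1, 7, 3, 6, 9, 8, 4, 10, 11, 5, 13, 12]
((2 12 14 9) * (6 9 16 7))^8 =((2 12 14 16 7 6 9))^8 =(2 12 14 16 7 6 9)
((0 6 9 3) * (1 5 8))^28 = ((0 6 9 3)(1 5 8))^28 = (9)(1 5 8)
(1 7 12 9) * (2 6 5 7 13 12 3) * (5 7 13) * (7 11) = [0, 5, 6, 2, 4, 13, 11, 3, 8, 1, 10, 7, 9, 12] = (1 5 13 12 9)(2 6 11 7 3)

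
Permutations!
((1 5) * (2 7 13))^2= ((1 5)(2 7 13))^2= (2 13 7)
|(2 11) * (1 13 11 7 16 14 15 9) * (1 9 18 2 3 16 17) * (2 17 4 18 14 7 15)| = |(1 13 11 3 16 7 4 18 17)(2 15 14)| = 9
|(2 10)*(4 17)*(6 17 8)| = 4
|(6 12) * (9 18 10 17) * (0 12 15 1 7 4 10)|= 11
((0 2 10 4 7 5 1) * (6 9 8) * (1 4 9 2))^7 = (0 1)(2 9 6 10 8)(4 7 5)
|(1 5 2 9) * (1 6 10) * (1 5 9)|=6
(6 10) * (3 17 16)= (3 17 16)(6 10)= [0, 1, 2, 17, 4, 5, 10, 7, 8, 9, 6, 11, 12, 13, 14, 15, 3, 16]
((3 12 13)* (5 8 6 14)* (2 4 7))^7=((2 4 7)(3 12 13)(5 8 6 14))^7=(2 4 7)(3 12 13)(5 14 6 8)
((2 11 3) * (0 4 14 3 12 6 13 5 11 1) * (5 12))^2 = (0 14 2)(1 4 3)(6 12 13)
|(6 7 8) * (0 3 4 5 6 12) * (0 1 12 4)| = 10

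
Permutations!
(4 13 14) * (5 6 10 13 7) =(4 7 5 6 10 13 14) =[0, 1, 2, 3, 7, 6, 10, 5, 8, 9, 13, 11, 12, 14, 4]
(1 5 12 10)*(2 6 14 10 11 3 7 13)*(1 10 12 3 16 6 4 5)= (2 4 5 3 7 13)(6 14 12 11 16)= [0, 1, 4, 7, 5, 3, 14, 13, 8, 9, 10, 16, 11, 2, 12, 15, 6]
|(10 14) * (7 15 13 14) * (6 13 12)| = |(6 13 14 10 7 15 12)| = 7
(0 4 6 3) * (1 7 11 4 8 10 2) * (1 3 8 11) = (0 11 4 6 8 10 2 3)(1 7) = [11, 7, 3, 0, 6, 5, 8, 1, 10, 9, 2, 4]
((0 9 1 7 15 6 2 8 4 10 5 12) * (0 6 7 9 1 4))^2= (15)(0 9 10 12 2)(1 4 5 6 8)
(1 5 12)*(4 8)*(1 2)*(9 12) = (1 5 9 12 2)(4 8) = [0, 5, 1, 3, 8, 9, 6, 7, 4, 12, 10, 11, 2]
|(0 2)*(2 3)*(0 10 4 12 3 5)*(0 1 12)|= 8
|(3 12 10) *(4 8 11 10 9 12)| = |(3 4 8 11 10)(9 12)| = 10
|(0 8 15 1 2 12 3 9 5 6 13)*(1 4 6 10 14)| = 24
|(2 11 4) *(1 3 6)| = 3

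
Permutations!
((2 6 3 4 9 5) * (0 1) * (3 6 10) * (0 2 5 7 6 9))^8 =((0 1 2 10 3 4)(6 9 7))^8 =(0 2 3)(1 10 4)(6 7 9)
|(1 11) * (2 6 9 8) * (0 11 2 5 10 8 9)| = |(0 11 1 2 6)(5 10 8)| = 15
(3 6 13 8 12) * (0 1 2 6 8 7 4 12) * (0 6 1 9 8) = (0 9 8 6 13 7 4 12 3)(1 2) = [9, 2, 1, 0, 12, 5, 13, 4, 6, 8, 10, 11, 3, 7]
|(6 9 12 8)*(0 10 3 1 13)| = |(0 10 3 1 13)(6 9 12 8)| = 20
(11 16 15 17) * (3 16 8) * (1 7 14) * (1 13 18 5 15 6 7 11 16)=(1 11 8 3)(5 15 17 16 6 7 14 13 18)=[0, 11, 2, 1, 4, 15, 7, 14, 3, 9, 10, 8, 12, 18, 13, 17, 6, 16, 5]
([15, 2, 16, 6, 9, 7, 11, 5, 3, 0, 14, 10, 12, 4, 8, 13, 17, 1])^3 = (0 4 15 9 13)(1 17 16 2)(3 10)(5 7)(6 14)(8 11)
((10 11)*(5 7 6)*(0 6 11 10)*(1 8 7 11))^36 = ((0 6 5 11)(1 8 7))^36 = (11)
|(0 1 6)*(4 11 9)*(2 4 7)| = |(0 1 6)(2 4 11 9 7)| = 15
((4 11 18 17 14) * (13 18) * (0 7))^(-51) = ((0 7)(4 11 13 18 17 14))^(-51) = (0 7)(4 18)(11 17)(13 14)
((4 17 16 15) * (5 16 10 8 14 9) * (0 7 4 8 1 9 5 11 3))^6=((0 7 4 17 10 1 9 11 3)(5 16 15 8 14))^6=(0 9 17)(1 4 3)(5 16 15 8 14)(7 11 10)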